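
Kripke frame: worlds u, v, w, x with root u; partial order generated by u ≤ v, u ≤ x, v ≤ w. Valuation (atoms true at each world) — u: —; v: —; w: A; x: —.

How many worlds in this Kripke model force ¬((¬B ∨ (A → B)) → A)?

u: does not force it — u ⊮ ¬((¬B ∨ (A → B)) → A) since w is accessible from u and w ⊩ (¬B ∨ (A → B)) → A.
v: does not force it — v ⊮ ¬((¬B ∨ (A → B)) → A) since w is accessible from v and w ⊩ (¬B ∨ (A → B)) → A.
w: does not force it — w ⊮ ¬((¬B ∨ (A → B)) → A) since w is accessible from w and w ⊩ (¬B ∨ (A → B)) → A.
x: forces it.
Worlds forcing the formula: {x}.

1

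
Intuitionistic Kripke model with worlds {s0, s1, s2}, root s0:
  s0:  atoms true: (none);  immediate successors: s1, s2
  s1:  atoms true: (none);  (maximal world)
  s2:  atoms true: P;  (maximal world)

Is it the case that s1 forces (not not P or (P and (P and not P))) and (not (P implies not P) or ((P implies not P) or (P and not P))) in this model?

s1 does not force (not not P or (P and (P and not P))) and (not (P implies not P) or ((P implies not P) or (P and not P))) since s1 fails not not P or (P and (P and not P)).

No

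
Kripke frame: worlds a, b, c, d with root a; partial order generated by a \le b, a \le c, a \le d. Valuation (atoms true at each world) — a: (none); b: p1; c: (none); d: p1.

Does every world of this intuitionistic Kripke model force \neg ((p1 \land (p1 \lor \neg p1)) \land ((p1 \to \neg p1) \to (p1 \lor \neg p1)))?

Not every world: a \nVdash \neg ((p1 \land (p1 \lor \neg p1)) \land ((p1 \to \neg p1) \to (p1 \lor \neg p1))).
a \nVdash \neg ((p1 \land (p1 \lor \neg p1)) \land ((p1 \to \neg p1) \to (p1 \lor \neg p1))) since b is accessible from a and b \Vdash (p1 \land (p1 \lor \neg p1)) \land ((p1 \to \neg p1) \to (p1 \lor \neg p1)).
b \Vdash (p1 \land (p1 \lor \neg p1)) \land ((p1 \to \neg p1) \to (p1 \lor \neg p1)) since b forces both conjuncts.

No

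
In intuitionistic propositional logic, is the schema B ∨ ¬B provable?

No

This is the law of excluded middle, which is not intuitionistically valid.
A Kripke countermodel: worlds u, v; order generated by u ≤ v; atoms true at each world — u:{}; v:{B}.
u ⊮ B ∨ ¬B: neither disjunct is forced at u.
u lacks atom B, so u ⊮ B.
So the root u does not force the formula.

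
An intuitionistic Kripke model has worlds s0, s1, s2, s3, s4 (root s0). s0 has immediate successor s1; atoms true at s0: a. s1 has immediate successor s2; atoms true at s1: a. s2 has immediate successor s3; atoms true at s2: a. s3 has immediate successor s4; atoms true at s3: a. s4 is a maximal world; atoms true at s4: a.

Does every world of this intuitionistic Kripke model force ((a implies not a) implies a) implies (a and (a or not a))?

Yes

s0 forces ((a implies not a) implies a) implies (a and (a or not a)): every world accessible from s0 that forces (a implies not a) implies a (namely s0, s1, s2, s3, s4) also forces a and (a or not a).
Since the root s0 forces ((a implies not a) implies a) implies (a and (a or not a)) and forcing is persistent (monotone upward), every world forces it.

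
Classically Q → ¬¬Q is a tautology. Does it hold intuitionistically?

This is double-negation introduction, which is intuitionistically derivable.
If a world forces Q then every accessible world forces Q (persistence), so none forces ¬Q; hence ¬¬Q.

Yes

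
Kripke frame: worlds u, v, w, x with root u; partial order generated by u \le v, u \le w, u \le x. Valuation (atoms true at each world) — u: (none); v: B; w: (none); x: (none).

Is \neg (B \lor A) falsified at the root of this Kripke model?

Yes

u \nVdash \neg (B \lor A) since v is accessible from u and v \Vdash B \lor A.
v \Vdash B \lor A via the disjunct B.
So the root u does not force \neg (B \lor A); the model is a countermodel.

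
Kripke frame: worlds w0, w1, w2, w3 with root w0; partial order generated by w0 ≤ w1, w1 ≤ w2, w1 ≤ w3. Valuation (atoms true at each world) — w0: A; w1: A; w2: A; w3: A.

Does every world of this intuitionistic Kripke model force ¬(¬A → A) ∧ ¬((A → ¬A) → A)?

No

Not every world: w0 ⊮ ¬(¬A → A) ∧ ¬((A → ¬A) → A).
w0 ⊮ ¬(¬A → A) ∧ ¬((A → ¬A) → A) since w0 fails ¬(¬A → A).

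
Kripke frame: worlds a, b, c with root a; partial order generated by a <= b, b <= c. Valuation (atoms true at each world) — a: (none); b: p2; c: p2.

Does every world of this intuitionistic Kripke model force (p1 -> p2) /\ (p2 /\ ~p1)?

Not every world: a ||-/- (p1 -> p2) /\ (p2 /\ ~p1).
a ||-/- (p1 -> p2) /\ (p2 /\ ~p1) since a fails p2 /\ ~p1.

No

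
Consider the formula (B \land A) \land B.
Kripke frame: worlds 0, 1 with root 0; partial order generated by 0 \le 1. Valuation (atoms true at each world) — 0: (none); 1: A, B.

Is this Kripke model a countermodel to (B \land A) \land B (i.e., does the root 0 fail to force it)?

0 \nVdash (B \land A) \land B since 0 fails B \land A.
So the root 0 does not force (B \land A) \land B; the model is a countermodel.

Yes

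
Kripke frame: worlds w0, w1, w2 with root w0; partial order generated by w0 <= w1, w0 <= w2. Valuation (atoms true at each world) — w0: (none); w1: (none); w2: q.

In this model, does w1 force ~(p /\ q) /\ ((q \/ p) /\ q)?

No

w1 ||-/- ~(p /\ q) /\ ((q \/ p) /\ q) since w1 fails (q \/ p) /\ q.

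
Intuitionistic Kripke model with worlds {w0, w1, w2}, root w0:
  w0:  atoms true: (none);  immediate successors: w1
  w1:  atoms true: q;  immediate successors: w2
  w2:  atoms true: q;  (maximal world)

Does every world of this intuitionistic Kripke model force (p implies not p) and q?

No

Not every world: w0 does not force (p implies not p) and q.
w0 does not force (p implies not p) and q since w0 fails q.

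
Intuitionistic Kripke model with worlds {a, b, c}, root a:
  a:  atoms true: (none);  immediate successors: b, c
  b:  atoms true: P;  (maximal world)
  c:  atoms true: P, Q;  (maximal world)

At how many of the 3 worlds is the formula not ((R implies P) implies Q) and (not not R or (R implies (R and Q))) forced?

a: does not force it — a does not force not ((R implies P) implies Q) and (not not R or (R implies (R and Q))) since a fails not ((R implies P) implies Q).
b: forces it.
c: does not force it — c does not force not ((R implies P) implies Q) and (not not R or (R implies (R and Q))) since c fails not ((R implies P) implies Q).
Worlds forcing the formula: {b}.

1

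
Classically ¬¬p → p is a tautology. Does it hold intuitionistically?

This is double-negation elimination, which is not intuitionistically valid.
A Kripke countermodel: worlds a, b; order generated by a ≤ b; atoms true at each world — a:{}; b:{p}.
a ⊮ ¬¬p → p: already at a itself, a ⊩ ¬¬p but a ⊮ p.
a lacks atom p, so a ⊮ p.
So the root a does not force the formula.

No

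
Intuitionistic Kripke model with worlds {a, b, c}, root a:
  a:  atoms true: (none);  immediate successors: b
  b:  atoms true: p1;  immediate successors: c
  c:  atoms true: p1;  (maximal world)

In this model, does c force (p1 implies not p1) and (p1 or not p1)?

c does not force (p1 implies not p1) and (p1 or not p1) since c fails p1 implies not p1.

No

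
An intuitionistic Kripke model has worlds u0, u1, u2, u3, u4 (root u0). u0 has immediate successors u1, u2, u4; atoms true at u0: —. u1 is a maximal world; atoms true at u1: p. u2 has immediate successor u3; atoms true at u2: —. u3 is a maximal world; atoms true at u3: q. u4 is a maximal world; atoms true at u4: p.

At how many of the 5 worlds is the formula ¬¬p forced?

u0: does not force it — u0 ⊮ ¬¬p since u2 is accessible from u0 and u2 ⊩ ¬p.
u1: forces it.
u2: does not force it — u2 ⊮ ¬¬p since u2 is accessible from u2 and u2 ⊩ ¬p.
u3: does not force it.
u4: forces it.
Worlds forcing the formula: {u1, u4}.

2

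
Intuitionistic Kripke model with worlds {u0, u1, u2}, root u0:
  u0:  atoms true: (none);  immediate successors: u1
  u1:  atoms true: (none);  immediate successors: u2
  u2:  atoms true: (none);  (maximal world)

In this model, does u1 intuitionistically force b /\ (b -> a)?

No

u1 ||-/- b /\ (b -> a) since u1 fails b.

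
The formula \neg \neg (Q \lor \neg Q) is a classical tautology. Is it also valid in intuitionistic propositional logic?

This is the double negation of excluded middle, which is intuitionistically derivable.
Assuming \neg (Q \lor \neg Q): from Q we'd get Q \lor \neg Q, so \neg Q; but then Q \lor \neg Q again — contradiction. Hence \neg \neg (Q \lor \neg Q).

Yes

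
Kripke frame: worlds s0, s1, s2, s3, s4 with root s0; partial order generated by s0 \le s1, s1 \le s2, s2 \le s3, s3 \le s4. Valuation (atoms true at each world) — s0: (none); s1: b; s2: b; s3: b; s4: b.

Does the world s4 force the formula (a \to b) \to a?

No

s4 \nVdash (a \to b) \to a: already at s4 itself, s4 \Vdash a \to b but s4 \nVdash a.
s4 lacks atom a, so s4 \nVdash a.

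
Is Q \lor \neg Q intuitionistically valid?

This is the law of excluded middle, which is not intuitionistically valid.
A Kripke countermodel: worlds s0, s1; order generated by s0 \le s1; atoms true at each world — s0:{}; s1:{Q}.
s0 \nVdash Q \lor \neg Q: neither disjunct is forced at s0.
s0 lacks atom Q, so s0 \nVdash Q.
So the root s0 does not force the formula.

No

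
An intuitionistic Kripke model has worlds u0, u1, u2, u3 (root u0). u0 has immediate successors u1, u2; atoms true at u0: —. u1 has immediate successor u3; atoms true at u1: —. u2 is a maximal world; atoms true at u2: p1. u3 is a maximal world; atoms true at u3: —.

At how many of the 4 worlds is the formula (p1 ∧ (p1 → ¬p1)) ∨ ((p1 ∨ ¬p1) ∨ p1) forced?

3

u0: does not force it — u0 ⊮ (p1 ∧ (p1 → ¬p1)) ∨ ((p1 ∨ ¬p1) ∨ p1): neither disjunct is forced at u0.
u1: forces it.
u2: forces it.
u3: forces it.
Worlds forcing the formula: {u1, u2, u3}.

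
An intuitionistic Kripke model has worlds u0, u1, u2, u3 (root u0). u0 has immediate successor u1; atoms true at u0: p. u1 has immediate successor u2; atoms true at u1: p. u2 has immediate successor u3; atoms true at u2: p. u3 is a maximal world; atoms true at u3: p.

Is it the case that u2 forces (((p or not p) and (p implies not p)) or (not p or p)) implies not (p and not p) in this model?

u2 forces (((p or not p) and (p implies not p)) or (not p or p)) implies not (p and not p): every world accessible from u2 that forces ((p or not p) and (p implies not p)) or (not p or p) (namely u2, u3) also forces not (p and not p).

Yes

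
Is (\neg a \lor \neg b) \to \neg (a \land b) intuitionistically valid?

Yes

This is a constructively valid De Morgan direction (disjunction of negations to negated conjunction), which is intuitionistically derivable.
If \neg a holds at a world then no accessible world forces a, hence none forces a \land b; likewise for \neg b.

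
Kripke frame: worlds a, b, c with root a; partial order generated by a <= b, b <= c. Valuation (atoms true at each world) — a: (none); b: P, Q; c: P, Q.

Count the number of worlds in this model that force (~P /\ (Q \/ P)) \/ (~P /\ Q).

a: does not force it — a ||-/- (~P /\ (Q \/ P)) \/ (~P /\ Q): neither disjunct is forced at a.
b: does not force it — b ||-/- (~P /\ (Q \/ P)) \/ (~P /\ Q): neither disjunct is forced at b.
c: does not force it.
Worlds forcing the formula: { }.

0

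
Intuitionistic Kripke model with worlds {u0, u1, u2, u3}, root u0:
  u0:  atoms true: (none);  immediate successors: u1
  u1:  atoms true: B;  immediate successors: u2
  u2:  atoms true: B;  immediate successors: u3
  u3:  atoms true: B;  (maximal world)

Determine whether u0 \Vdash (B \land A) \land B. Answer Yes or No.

No

u0 \nVdash (B \land A) \land B since u0 fails B \land A.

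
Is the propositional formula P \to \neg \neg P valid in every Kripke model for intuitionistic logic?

Yes

This is double-negation introduction, which is intuitionistically derivable.
If a world forces P then every accessible world forces P (persistence), so none forces \neg P; hence \neg \neg P.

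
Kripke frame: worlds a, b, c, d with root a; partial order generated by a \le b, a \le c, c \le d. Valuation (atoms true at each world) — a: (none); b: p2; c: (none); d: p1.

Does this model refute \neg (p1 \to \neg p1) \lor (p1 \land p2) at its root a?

a \nVdash \neg (p1 \to \neg p1) \lor (p1 \land p2): neither disjunct is forced at a.
a \nVdash \neg (p1 \to \neg p1) since b is accessible from a and b \Vdash p1 \to \neg p1.
b \Vdash p1 \to \neg p1 vacuously: no world accessible from b forces the antecedent p1.
So the root a does not force \neg (p1 \to \neg p1) \lor (p1 \land p2); the model is a countermodel.

Yes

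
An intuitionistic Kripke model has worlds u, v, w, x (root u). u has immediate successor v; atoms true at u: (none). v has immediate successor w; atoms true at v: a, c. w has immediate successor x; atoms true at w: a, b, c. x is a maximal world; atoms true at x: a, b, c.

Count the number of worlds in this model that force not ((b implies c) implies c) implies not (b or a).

4

u: forces it.
v: forces it.
w: forces it.
x: forces it.
Worlds forcing the formula: {u, v, w, x}.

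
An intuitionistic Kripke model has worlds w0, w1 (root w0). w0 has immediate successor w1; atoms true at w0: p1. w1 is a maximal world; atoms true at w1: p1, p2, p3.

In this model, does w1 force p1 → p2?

Yes

w1 ⊩ p1 → p2: every world accessible from w1 that forces p1 (namely w1) also forces p2.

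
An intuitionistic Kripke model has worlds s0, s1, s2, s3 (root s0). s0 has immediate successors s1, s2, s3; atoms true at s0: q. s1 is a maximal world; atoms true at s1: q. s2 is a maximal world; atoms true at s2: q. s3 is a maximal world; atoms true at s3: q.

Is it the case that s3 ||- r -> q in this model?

s3 ||- r -> q vacuously: no world accessible from s3 forces the antecedent r.

Yes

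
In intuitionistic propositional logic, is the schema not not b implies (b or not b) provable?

No

This is a variant of double-negation elimination (deriving excluded middle from double negation), which is not intuitionistically valid.
A Kripke countermodel: worlds w0, w1; order generated by w0 <= w1; atoms true at each world — w0:{}; w1:{b}.
w0 does not force not not b implies (b or not b): already at w0 itself, w0 forces not not b but w0 does not force b or not b.
w0 does not force b or not b: neither disjunct is forced at w0.
w0 lacks atom b, so w0 does not force b.
So the root w0 does not force the formula.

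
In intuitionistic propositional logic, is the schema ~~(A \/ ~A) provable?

This is the double negation of excluded middle, which is intuitionistically derivable.
Assuming ~(A \/ ~A): from A we'd get A \/ ~A, so ~A; but then A \/ ~A again — contradiction. Hence ~~(A \/ ~A).

Yes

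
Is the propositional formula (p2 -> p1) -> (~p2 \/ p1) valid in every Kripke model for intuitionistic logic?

No

This is the material-implication-as-disjunction principle, which is not intuitionistically valid.
A Kripke countermodel: worlds u, v; order generated by u <= v; atoms true at each world — u:{}; v:{p1,p2}.
u ||-/- (p2 -> p1) -> (~p2 \/ p1): already at u itself, u ||- p2 -> p1 but u ||-/- ~p2 \/ p1.
u ||-/- ~p2 \/ p1: neither disjunct is forced at u.
u ||-/- ~p2 since v is accessible from u and v ||- p2.
So the root u does not force the formula.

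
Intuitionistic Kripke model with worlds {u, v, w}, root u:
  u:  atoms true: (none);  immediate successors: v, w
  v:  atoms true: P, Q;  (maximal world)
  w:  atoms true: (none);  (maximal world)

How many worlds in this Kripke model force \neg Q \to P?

1

u: does not force it — u \nVdash \neg Q \to P: at the accessible world w, w \Vdash \neg Q but w \nVdash P.
v: forces it.
w: does not force it.
Worlds forcing the formula: {v}.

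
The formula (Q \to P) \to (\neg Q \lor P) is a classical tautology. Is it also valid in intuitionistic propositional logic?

No

This is the material-implication-as-disjunction principle, which is not intuitionistically valid.
A Kripke countermodel: worlds 0, 1; order generated by 0 \le 1; atoms true at each world — 0:{}; 1:{P,Q}.
0 \nVdash (Q \to P) \to (\neg Q \lor P): already at 0 itself, 0 \Vdash Q \to P but 0 \nVdash \neg Q \lor P.
0 \nVdash \neg Q \lor P: neither disjunct is forced at 0.
0 \nVdash \neg Q since 1 is accessible from 0 and 1 \Vdash Q.
So the root 0 does not force the formula.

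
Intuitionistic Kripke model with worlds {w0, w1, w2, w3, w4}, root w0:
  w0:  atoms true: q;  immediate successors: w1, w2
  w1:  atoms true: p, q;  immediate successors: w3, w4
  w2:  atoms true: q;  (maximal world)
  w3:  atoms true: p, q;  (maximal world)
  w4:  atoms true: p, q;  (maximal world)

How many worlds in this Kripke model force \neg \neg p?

w0: does not force it — w0 \nVdash \neg \neg p since w2 is accessible from w0 and w2 \Vdash \neg p.
w1: forces it.
w2: does not force it.
w3: forces it.
w4: forces it.
Worlds forcing the formula: {w1, w3, w4}.

3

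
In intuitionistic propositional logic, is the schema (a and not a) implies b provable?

Yes

This is an instance of ex falso quodlibet, which is intuitionistically derivable.
No world can force both a and not a, so the antecedent a and not a is never forced and the implication holds vacuously at every world.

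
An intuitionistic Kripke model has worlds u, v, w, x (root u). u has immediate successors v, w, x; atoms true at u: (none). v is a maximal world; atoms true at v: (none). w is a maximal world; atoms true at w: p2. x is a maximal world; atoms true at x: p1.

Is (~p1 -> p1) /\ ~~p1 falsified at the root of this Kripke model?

Yes

u ||-/- (~p1 -> p1) /\ ~~p1 since u fails ~p1 -> p1.
So the root u does not force (~p1 -> p1) /\ ~~p1; the model is a countermodel.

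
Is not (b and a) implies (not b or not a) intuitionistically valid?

No

This is the constructively invalid direction of De Morgan's law for conjunction, which is not intuitionistically valid.
A Kripke countermodel: worlds 0, 1, 2; order generated by 0 <= 1, 0 <= 2; atoms true at each world — 0:{}; 1:{b}; 2:{a}.
0 does not force not (b and a) implies (not b or not a): already at 0 itself, 0 forces not (b and a) but 0 does not force not b or not a.
0 does not force not b or not a: neither disjunct is forced at 0.
0 does not force not b since 1 is accessible from 0 and 1 forces b.
So the root 0 does not force the formula.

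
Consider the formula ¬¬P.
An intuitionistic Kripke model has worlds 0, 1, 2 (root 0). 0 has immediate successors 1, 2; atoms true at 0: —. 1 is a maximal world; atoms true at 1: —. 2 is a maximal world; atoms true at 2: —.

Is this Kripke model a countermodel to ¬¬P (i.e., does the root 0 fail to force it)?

0 ⊮ ¬¬P since 0 is accessible from 0 and 0 ⊩ ¬P.
0 ⊩ ¬P: no world accessible from 0 forces P.
So the root 0 does not force ¬¬P; the model is a countermodel.

Yes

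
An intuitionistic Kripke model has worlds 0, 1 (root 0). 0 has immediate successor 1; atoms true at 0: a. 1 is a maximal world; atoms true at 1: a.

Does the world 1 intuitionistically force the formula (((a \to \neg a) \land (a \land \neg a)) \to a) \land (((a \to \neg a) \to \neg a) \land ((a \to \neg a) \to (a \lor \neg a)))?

1 \Vdash (((a \to \neg a) \land (a \land \neg a)) \to a) \land (((a \to \neg a) \to \neg a) \land ((a \to \neg a) \to (a \lor \neg a))) since 1 forces both conjuncts.

Yes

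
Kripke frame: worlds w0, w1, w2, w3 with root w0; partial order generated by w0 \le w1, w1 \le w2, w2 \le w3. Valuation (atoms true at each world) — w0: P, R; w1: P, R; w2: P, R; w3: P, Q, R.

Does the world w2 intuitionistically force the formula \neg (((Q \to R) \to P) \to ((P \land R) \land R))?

w2 \nVdash \neg (((Q \to R) \to P) \to ((P \land R) \land R)) since w2 is accessible from w2 and w2 \Vdash ((Q \to R) \to P) \to ((P \land R) \land R).
w2 \Vdash ((Q \to R) \to P) \to ((P \land R) \land R): every world accessible from w2 that forces (Q \to R) \to P (namely w2, w3) also forces (P \land R) \land R.

No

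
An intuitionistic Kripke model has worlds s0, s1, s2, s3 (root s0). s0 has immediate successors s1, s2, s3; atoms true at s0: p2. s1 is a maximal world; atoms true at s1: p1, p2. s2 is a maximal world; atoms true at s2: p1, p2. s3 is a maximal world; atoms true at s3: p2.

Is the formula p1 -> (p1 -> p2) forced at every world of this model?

Yes

s0 ||- p1 -> (p1 -> p2): every world accessible from s0 that forces p1 (namely s1, s2) also forces p1 -> p2.
Since the root s0 forces p1 -> (p1 -> p2) and forcing is persistent (monotone upward), every world forces it.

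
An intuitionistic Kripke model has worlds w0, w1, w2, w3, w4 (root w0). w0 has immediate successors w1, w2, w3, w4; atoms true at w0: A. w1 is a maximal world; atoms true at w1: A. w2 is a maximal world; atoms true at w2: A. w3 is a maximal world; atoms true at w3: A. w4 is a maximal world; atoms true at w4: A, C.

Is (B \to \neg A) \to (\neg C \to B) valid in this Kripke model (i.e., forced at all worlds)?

Not every world: w0 \nVdash (B \to \neg A) \to (\neg C \to B).
w0 \nVdash (B \to \neg A) \to (\neg C \to B): already at w0 itself, w0 \Vdash B \to \neg A but w0 \nVdash \neg C \to B.
w0 \nVdash \neg C \to B: at the accessible world w1, w1 \Vdash \neg C but w1 \nVdash B.

No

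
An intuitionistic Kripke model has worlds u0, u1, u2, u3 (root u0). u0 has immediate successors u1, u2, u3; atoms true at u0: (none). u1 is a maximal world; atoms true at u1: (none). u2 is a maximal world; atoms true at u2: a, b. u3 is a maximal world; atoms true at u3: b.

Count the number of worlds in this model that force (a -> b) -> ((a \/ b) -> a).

u0: does not force it — u0 ||-/- (a -> b) -> ((a \/ b) -> a): already at u0 itself, u0 ||- a -> b but u0 ||-/- (a \/ b) -> a.
u1: forces it.
u2: forces it.
u3: does not force it.
Worlds forcing the formula: {u1, u2}.

2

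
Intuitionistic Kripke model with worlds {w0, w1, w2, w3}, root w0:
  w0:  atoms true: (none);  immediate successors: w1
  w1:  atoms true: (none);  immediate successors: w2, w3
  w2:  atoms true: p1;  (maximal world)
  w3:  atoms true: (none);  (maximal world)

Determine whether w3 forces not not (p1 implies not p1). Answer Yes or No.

w3 forces not not (p1 implies not p1): no world accessible from w3 forces not (p1 implies not p1).

Yes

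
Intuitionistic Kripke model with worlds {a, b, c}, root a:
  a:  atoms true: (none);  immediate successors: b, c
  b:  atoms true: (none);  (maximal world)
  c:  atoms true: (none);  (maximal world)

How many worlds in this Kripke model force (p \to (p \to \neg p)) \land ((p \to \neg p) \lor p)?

a: forces it.
b: forces it.
c: forces it.
Worlds forcing the formula: {a, b, c}.

3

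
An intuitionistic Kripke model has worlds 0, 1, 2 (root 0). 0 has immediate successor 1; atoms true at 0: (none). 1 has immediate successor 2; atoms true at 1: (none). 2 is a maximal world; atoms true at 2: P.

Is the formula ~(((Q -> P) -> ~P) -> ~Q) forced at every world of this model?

Not every world: 0 ||-/- ~(((Q -> P) -> ~P) -> ~Q).
0 ||-/- ~(((Q -> P) -> ~P) -> ~Q) since 0 is accessible from 0 and 0 ||- ((Q -> P) -> ~P) -> ~Q.
0 ||- ((Q -> P) -> ~P) -> ~Q vacuously: no world accessible from 0 forces the antecedent (Q -> P) -> ~P.

No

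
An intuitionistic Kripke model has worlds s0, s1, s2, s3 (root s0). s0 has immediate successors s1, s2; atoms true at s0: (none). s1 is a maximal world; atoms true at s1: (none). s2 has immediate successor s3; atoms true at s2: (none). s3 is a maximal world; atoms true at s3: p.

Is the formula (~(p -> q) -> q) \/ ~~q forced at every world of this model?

Not every world: s0 ||-/- (~(p -> q) -> q) \/ ~~q.
s0 ||-/- (~(p -> q) -> q) \/ ~~q: neither disjunct is forced at s0.
s0 ||-/- ~(p -> q) -> q: at the accessible world s2, s2 ||- ~(p -> q) but s2 ||-/- q.
s2 lacks atom q, so s2 ||-/- q.

No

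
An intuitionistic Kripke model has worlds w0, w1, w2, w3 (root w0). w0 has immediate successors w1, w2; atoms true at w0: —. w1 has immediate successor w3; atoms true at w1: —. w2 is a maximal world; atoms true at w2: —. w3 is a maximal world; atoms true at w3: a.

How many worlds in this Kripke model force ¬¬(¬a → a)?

w0: does not force it — w0 ⊮ ¬¬(¬a → a) since w2 is accessible from w0 and w2 ⊩ ¬(¬a → a).
w1: forces it.
w2: does not force it — w2 ⊮ ¬¬(¬a → a) since w2 is accessible from w2 and w2 ⊩ ¬(¬a → a).
w3: forces it.
Worlds forcing the formula: {w1, w3}.

2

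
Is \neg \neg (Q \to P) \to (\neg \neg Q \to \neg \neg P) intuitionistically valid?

Yes

This is the distribution of double negation over implication, which is intuitionistically derivable.
Assume \neg \neg (Q \to P) and \neg \neg Q; suppose \neg P. Then Q \to P would give \neg Q (by contraposition), contradicting \neg \neg Q; so \neg (Q \to P), contradicting \neg \neg (Q \to P). Hence \neg \neg P.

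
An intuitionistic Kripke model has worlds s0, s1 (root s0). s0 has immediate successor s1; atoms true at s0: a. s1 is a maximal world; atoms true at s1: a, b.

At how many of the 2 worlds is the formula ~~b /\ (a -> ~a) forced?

0

s0: does not force it — s0 ||-/- ~~b /\ (a -> ~a) since s0 fails a -> ~a.
s1: does not force it — s1 ||-/- ~~b /\ (a -> ~a) since s1 fails a -> ~a.
Worlds forcing the formula: { }.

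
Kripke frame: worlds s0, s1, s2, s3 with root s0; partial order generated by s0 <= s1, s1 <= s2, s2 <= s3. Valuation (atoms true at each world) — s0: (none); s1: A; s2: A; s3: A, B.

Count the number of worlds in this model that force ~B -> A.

s0: forces it.
s1: forces it.
s2: forces it.
s3: forces it.
Worlds forcing the formula: {s0, s1, s2, s3}.

4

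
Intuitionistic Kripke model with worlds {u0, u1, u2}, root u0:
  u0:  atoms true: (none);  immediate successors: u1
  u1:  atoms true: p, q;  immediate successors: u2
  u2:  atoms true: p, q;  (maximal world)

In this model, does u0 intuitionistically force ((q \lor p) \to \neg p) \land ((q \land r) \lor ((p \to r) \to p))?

No

u0 \nVdash ((q \lor p) \to \neg p) \land ((q \land r) \lor ((p \to r) \to p)) since u0 fails (q \lor p) \to \neg p.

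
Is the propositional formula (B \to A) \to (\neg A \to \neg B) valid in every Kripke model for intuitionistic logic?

This is the forward direction of contraposition, which is intuitionistically derivable.
Assume B \to A and \neg A. If B held then A would follow, contradicting \neg A; so \neg B.

Yes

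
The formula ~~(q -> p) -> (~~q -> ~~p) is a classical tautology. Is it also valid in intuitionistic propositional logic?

Yes

This is the distribution of double negation over implication, which is intuitionistically derivable.
Assume ~~(q -> p) and ~~q; suppose ~p. Then q -> p would give ~q (by contraposition), contradicting ~~q; so ~(q -> p), contradicting ~~(q -> p). Hence ~~p.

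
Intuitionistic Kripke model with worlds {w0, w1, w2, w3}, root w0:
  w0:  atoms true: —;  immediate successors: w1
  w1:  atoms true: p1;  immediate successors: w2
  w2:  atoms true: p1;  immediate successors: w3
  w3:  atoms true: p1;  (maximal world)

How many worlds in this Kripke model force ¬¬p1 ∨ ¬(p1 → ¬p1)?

4

w0: forces it.
w1: forces it.
w2: forces it.
w3: forces it.
Worlds forcing the formula: {w0, w1, w2, w3}.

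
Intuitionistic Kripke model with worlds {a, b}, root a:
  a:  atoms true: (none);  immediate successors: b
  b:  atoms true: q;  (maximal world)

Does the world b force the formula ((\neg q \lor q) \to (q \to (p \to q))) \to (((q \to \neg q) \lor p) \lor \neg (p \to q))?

b \nVdash ((\neg q \lor q) \to (q \to (p \to q))) \to (((q \to \neg q) \lor p) \lor \neg (p \to q)): already at b itself, b \Vdash (\neg q \lor q) \to (q \to (p \to q)) but b \nVdash ((q \to \neg q) \lor p) \lor \neg (p \to q).
b \nVdash ((q \to \neg q) \lor p) \lor \neg (p \to q): neither disjunct is forced at b.
b \nVdash (q \to \neg q) \lor p: neither disjunct is forced at b.
b \nVdash q \to \neg q: already at b itself, b \Vdash q but b \nVdash \neg q.
b \nVdash \neg q since b is accessible from b and b \Vdash q.

No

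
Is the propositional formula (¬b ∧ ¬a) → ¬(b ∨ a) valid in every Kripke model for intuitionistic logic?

This is a constructively valid De Morgan direction (conjunction of negations to negated disjunction), which is intuitionistically derivable.
If both ¬b and ¬a hold at a world, no accessible world forces b or forces a, so none forces b ∨ a.

Yes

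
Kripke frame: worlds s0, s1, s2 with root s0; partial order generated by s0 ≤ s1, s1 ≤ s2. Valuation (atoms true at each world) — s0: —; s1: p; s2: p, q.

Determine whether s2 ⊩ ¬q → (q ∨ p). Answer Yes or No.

s2 ⊩ ¬q → (q ∨ p) vacuously: no world accessible from s2 forces the antecedent ¬q.

Yes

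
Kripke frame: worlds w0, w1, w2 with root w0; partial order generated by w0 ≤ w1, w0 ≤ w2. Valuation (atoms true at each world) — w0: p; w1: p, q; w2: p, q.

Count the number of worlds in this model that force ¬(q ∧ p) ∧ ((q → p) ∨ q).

0

w0: does not force it — w0 ⊮ ¬(q ∧ p) ∧ ((q → p) ∨ q) since w0 fails ¬(q ∧ p).
w1: does not force it — w1 ⊮ ¬(q ∧ p) ∧ ((q → p) ∨ q) since w1 fails ¬(q ∧ p).
w2: does not force it — w2 ⊮ ¬(q ∧ p) ∧ ((q → p) ∨ q) since w2 fails ¬(q ∧ p).
Worlds forcing the formula: { }.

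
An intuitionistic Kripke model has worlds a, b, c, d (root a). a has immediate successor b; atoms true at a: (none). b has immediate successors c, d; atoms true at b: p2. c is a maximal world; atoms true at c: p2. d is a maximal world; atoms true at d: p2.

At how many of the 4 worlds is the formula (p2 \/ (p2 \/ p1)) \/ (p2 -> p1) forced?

3

a: does not force it — a ||-/- (p2 \/ (p2 \/ p1)) \/ (p2 -> p1): neither disjunct is forced at a.
b: forces it.
c: forces it.
d: forces it.
Worlds forcing the formula: {b, c, d}.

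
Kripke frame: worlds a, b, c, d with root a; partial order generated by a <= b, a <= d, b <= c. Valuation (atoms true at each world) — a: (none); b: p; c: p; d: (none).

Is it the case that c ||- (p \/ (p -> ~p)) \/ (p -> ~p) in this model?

Yes

c ||- (p \/ (p -> ~p)) \/ (p -> ~p) via the disjunct p \/ (p -> ~p).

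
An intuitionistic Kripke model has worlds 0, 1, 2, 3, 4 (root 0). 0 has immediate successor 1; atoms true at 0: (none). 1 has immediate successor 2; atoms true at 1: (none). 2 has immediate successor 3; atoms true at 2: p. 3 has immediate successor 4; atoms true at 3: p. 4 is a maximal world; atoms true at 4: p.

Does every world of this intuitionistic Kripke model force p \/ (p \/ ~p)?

No

Not every world: 0 ||-/- p \/ (p \/ ~p).
0 ||-/- p \/ (p \/ ~p): neither disjunct is forced at 0.
0 lacks atom p, so 0 ||-/- p.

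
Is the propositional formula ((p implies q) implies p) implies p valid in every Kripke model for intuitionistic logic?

No

This is Peirce's law, which is not intuitionistically valid.
A Kripke countermodel: worlds s0, s1; order generated by s0 <= s1; atoms true at each world — s0:{}; s1:{p}.
s0 does not force ((p implies q) implies p) implies p: already at s0 itself, s0 forces (p implies q) implies p but s0 does not force p.
s0 lacks atom p, so s0 does not force p.
So the root s0 does not force the formula.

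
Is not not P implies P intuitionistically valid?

No

This is double-negation elimination, which is not intuitionistically valid.
A Kripke countermodel: worlds u, v; order generated by u <= v; atoms true at each world — u:{}; v:{P}.
u does not force not not P implies P: already at u itself, u forces not not P but u does not force P.
u lacks atom P, so u does not force P.
So the root u does not force the formula.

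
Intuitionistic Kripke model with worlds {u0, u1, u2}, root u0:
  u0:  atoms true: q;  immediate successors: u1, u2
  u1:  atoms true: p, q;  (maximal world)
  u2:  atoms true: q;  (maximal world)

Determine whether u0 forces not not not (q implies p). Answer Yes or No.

No

u0 does not force not not not (q implies p) since u1 is accessible from u0 and u1 forces not not (q implies p).
u1 forces not not (q implies p): no world accessible from u1 forces not (q implies p).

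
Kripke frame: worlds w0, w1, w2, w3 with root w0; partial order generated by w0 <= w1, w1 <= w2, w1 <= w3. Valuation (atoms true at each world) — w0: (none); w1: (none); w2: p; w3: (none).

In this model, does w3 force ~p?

Yes

w3 ||- ~p: no world accessible from w3 forces p.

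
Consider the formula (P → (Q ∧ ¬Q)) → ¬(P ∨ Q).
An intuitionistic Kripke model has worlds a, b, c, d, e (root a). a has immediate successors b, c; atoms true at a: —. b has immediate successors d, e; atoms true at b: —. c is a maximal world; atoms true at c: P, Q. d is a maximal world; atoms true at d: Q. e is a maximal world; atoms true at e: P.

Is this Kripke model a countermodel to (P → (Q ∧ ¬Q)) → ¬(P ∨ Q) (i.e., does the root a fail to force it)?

Yes

a ⊮ (P → (Q ∧ ¬Q)) → ¬(P ∨ Q): at the accessible world d, d ⊩ P → (Q ∧ ¬Q) but d ⊮ ¬(P ∨ Q).
d ⊮ ¬(P ∨ Q) since d is accessible from d and d ⊩ P ∨ Q.
d ⊩ P ∨ Q via the disjunct Q.
So the root a does not force (P → (Q ∧ ¬Q)) → ¬(P ∨ Q); the model is a countermodel.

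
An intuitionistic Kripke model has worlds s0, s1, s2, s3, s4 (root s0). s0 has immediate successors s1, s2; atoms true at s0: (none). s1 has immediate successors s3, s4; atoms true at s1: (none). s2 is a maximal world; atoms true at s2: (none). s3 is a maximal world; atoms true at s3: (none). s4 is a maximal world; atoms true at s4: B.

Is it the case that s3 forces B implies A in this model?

s3 forces B implies A vacuously: no world accessible from s3 forces the antecedent B.

Yes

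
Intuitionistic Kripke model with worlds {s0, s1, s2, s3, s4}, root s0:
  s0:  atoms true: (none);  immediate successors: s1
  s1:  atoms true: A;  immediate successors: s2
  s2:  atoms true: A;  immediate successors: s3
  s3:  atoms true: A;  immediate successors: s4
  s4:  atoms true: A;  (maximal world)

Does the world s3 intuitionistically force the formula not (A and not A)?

s3 forces not (A and not A): no world accessible from s3 forces A and not A.

Yes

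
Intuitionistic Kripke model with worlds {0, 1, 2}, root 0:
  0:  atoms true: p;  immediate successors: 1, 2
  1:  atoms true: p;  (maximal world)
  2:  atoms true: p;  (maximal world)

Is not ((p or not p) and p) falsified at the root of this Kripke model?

0 does not force not ((p or not p) and p) since 0 is accessible from 0 and 0 forces (p or not p) and p.
0 forces (p or not p) and p since 0 forces both conjuncts.
So the root 0 does not force not ((p or not p) and p); the model is a countermodel.

Yes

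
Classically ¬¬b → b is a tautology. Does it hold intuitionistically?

This is double-negation elimination, which is not intuitionistically valid.
A Kripke countermodel: worlds s0, s1; order generated by s0 ≤ s1; atoms true at each world — s0:{}; s1:{b}.
s0 ⊮ ¬¬b → b: already at s0 itself, s0 ⊩ ¬¬b but s0 ⊮ b.
s0 lacks atom b, so s0 ⊮ b.
So the root s0 does not force the formula.

No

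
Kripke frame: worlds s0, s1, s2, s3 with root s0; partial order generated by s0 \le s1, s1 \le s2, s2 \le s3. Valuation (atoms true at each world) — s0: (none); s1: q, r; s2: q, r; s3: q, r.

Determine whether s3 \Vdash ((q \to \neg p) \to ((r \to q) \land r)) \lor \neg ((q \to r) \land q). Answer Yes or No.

Yes

s3 \Vdash ((q \to \neg p) \to ((r \to q) \land r)) \lor \neg ((q \to r) \land q) via the disjunct (q \to \neg p) \to ((r \to q) \land r).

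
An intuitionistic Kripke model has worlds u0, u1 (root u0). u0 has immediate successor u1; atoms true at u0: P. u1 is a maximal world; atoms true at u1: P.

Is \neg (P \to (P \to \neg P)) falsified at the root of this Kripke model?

u0 \Vdash \neg (P \to (P \to \neg P)): no world accessible from u0 forces P \to (P \to \neg P).
So the root u0 forces \neg (P \to (P \to \neg P)); the model is not a countermodel.

No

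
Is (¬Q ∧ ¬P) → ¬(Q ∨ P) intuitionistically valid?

This is a constructively valid De Morgan direction (conjunction of negations to negated disjunction), which is intuitionistically derivable.
If both ¬Q and ¬P hold at a world, no accessible world forces Q or forces P, so none forces Q ∨ P.

Yes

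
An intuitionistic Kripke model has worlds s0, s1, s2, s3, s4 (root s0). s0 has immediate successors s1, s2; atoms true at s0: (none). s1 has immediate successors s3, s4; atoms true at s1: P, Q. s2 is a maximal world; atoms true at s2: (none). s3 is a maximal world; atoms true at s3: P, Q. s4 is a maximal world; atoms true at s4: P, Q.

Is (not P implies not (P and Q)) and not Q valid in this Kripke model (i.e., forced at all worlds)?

Not every world: s0 does not force (not P implies not (P and Q)) and not Q.
s0 does not force (not P implies not (P and Q)) and not Q since s0 fails not Q.

No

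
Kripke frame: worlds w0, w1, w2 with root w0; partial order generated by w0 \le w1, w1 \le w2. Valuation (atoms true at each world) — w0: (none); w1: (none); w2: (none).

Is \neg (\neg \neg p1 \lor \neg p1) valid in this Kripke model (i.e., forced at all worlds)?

Not every world: w0 \nVdash \neg (\neg \neg p1 \lor \neg p1).
w0 \nVdash \neg (\neg \neg p1 \lor \neg p1) since w0 is accessible from w0 and w0 \Vdash \neg \neg p1 \lor \neg p1.
w0 \Vdash \neg \neg p1 \lor \neg p1 via the disjunct \neg p1.

No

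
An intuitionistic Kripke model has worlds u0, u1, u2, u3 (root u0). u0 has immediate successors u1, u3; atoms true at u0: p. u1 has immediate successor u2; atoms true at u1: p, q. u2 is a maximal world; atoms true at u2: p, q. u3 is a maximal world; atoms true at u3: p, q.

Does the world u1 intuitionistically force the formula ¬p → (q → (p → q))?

Yes

u1 ⊩ ¬p → (q → (p → q)) vacuously: no world accessible from u1 forces the antecedent ¬p.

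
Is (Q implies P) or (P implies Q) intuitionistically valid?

This is the Gödel–Dummett linearity axiom, which is not intuitionistically valid.
A Kripke countermodel: worlds a, b, c; order generated by a <= b, a <= c; atoms true at each world — a:{}; b:{Q}; c:{P}.
a does not force (Q implies P) or (P implies Q): neither disjunct is forced at a.
a does not force Q implies P: at the accessible world b, b forces Q but b does not force P.
b lacks atom P, so b does not force P.
So the root a does not force the formula.

No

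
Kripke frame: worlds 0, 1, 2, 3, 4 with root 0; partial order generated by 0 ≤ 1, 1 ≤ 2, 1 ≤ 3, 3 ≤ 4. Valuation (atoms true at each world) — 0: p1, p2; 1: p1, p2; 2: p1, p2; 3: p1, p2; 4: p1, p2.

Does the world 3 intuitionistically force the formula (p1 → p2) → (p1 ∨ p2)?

3 ⊩ (p1 → p2) → (p1 ∨ p2): every world accessible from 3 that forces p1 → p2 (namely 3, 4) also forces p1 ∨ p2.

Yes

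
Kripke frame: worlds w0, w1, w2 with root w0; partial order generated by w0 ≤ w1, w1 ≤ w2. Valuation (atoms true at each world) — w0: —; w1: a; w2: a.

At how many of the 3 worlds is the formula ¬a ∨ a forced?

w0: does not force it — w0 ⊮ ¬a ∨ a: neither disjunct is forced at w0.
w1: forces it.
w2: forces it.
Worlds forcing the formula: {w1, w2}.

2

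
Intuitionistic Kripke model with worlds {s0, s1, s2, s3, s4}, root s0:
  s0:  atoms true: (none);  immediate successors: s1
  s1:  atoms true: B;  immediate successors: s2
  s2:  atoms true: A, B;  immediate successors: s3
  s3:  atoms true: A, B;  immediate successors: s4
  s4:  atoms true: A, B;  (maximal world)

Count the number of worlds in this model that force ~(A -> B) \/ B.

4

s0: does not force it — s0 ||-/- ~(A -> B) \/ B: neither disjunct is forced at s0.
s1: forces it.
s2: forces it.
s3: forces it.
s4: forces it.
Worlds forcing the formula: {s1, s2, s3, s4}.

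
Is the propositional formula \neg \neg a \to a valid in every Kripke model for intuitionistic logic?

No

This is double-negation elimination, which is not intuitionistically valid.
A Kripke countermodel: worlds u, v; order generated by u \le v; atoms true at each world — u:{}; v:{a}.
u \nVdash \neg \neg a \to a: already at u itself, u \Vdash \neg \neg a but u \nVdash a.
u lacks atom a, so u \nVdash a.
So the root u does not force the formula.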